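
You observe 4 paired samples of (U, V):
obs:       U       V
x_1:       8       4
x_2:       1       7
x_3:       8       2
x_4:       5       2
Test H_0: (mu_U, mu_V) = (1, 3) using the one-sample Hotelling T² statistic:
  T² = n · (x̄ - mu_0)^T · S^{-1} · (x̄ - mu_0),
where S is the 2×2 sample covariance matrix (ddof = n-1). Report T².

Step 1 — sample mean vector:
  mean(U) = (8 + 1 + 8 + 5) / 4 = 22/4 = 5.5
  mean(V) = (4 + 7 + 2 + 2) / 4 = 15/4 = 3.75
  x̄ = (5.5, 3.75),  deviation x̄ - mu_0 = (5.5, 3.75) - (1, 3) = (4.5, 0.75).

Step 2 — sample covariance matrix, S[i,j] = (1/(n-1)) · Σ_k (x_{k,i} - mean_i) · (x_{k,j} - mean_j), divisor n-1 = 3:
  S[U,U] = ((2.5)·(2.5) + (-4.5)·(-4.5) + (2.5)·(2.5) + (-0.5)·(-0.5)) / 3 = 33/3 = 11
  S[U,V] = ((2.5)·(0.25) + (-4.5)·(3.25) + (2.5)·(-1.75) + (-0.5)·(-1.75)) / 3 = -17.5/3 = -5.8333
  S[V,V] = ((0.25)·(0.25) + (3.25)·(3.25) + (-1.75)·(-1.75) + (-1.75)·(-1.75)) / 3 = 16.75/3 = 5.5833
  S = [[11, -5.8333],
 [-5.8333, 5.5833]].

Step 3 — invert S. det(S) = 11·5.5833 - (-5.8333)² = 27.3889.
  S^{-1} = (1/det) · [[d, -b], [-b, a]] = [[0.2039, 0.213],
 [0.213, 0.4016]].

Step 4 — quadratic form (x̄ - mu_0)^T · S^{-1} · (x̄ - mu_0):
  S^{-1} · (x̄ - mu_0) = (1.0771, 1.2596),
  (x̄ - mu_0)^T · [...] = (4.5)·(1.0771) + (0.75)·(1.2596) = 5.7916.

Step 5 — scale by n: T² = 4 · 5.7916 = 23.1663.

T² ≈ 23.1663


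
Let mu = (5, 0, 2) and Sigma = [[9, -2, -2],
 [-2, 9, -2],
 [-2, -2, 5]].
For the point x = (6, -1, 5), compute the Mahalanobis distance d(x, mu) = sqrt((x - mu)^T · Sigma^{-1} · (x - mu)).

Step 1 — centre the observation: (x - mu) = (1, -1, 3).

Step 2 — invert Sigma (cofactor / det for 3×3, or solve directly):
  Sigma^{-1} = [[0.138, 0.0471, 0.0741],
 [0.0471, 0.138, 0.0741],
 [0.0741, 0.0741, 0.2593]].

Step 3 — form the quadratic (x - mu)^T · Sigma^{-1} · (x - mu):
  Sigma^{-1} · (x - mu) = (0.3131, 0.1313, 0.7778).
  (x - mu)^T · [Sigma^{-1} · (x - mu)] = (1)·(0.3131) + (-1)·(0.1313) + (3)·(0.7778) = 2.5152.

Step 4 — take square root: d = √(2.5152) ≈ 1.5859.

d(x, mu) = √(2.5152) ≈ 1.5859


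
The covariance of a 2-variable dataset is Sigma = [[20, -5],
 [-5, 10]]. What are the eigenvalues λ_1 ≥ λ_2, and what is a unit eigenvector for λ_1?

Step 1 — characteristic polynomial of 2×2 Sigma:
  det(Sigma - λI) = λ² - trace · λ + det = 0.
  trace = 20 + 10 = 30, det = 20·10 - (-5)² = 175.
Step 2 — discriminant:
  Δ = trace² - 4·det = 900 - 700 = 200.
Step 3 — eigenvalues:
  λ = (trace ± √Δ)/2 = (30 ± 14.1421)/2,
  λ_1 = 22.0711,  λ_2 = 7.9289.

Step 4 — unit eigenvector for λ_1: solve (Sigma - λ_1 I)v = 0. First row:
  (20 - 22.0711)·v_x + (-5)·v_y = 0, i.e. (-2.0711)·v_x + (-5)·v_y = 0,
  so v ∝ (b, λ_1 - a) = (-5, 2.0711); multiply by -1 so the first entry is positive: u = (5, -2.0711).
  ||u|| = √((5)² + (-2.0711)²) = √(29.2893) ≈ 5.412,
  v_1 = u/||u|| ≈ (0.9239, -0.3827) (||v_1|| = 1).

λ_1 = 22.0711,  λ_2 = 7.9289;  v_1 ≈ (0.9239, -0.3827)


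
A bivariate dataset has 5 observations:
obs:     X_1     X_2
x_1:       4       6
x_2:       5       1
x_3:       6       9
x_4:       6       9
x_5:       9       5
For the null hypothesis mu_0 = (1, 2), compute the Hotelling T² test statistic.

Step 1 — sample mean vector:
  mean(X_1) = (4 + 5 + 6 + 6 + 9) / 5 = 30/5 = 6
  mean(X_2) = (6 + 1 + 9 + 9 + 5) / 5 = 30/5 = 6
  x̄ = (6, 6),  deviation x̄ - mu_0 = (6, 6) - (1, 2) = (5, 4).

Step 2 — sample covariance matrix, S[i,j] = (1/(n-1)) · Σ_k (x_{k,i} - mean_i) · (x_{k,j} - mean_j), divisor n-1 = 4:
  S[X_1,X_1] = ((-2)·(-2) + (-1)·(-1) + (0)·(0) + (0)·(0) + (3)·(3)) / 4 = 14/4 = 3.5
  S[X_1,X_2] = ((-2)·(0) + (-1)·(-5) + (0)·(3) + (0)·(3) + (3)·(-1)) / 4 = 2/4 = 0.5
  S[X_2,X_2] = ((0)·(0) + (-5)·(-5) + (3)·(3) + (3)·(3) + (-1)·(-1)) / 4 = 44/4 = 11
  S = [[3.5, 0.5],
 [0.5, 11]].

Step 3 — invert S. det(S) = 3.5·11 - (0.5)² = 38.25.
  S^{-1} = (1/det) · [[d, -b], [-b, a]] = [[0.2876, -0.0131],
 [-0.0131, 0.0915]].

Step 4 — quadratic form (x̄ - mu_0)^T · S^{-1} · (x̄ - mu_0):
  S^{-1} · (x̄ - mu_0) = (1.3856, 0.3007),
  (x̄ - mu_0)^T · [...] = (5)·(1.3856) + (4)·(0.3007) = 8.1307.

Step 5 — scale by n: T² = 5 · 8.1307 = 40.6536.

T² ≈ 40.6536


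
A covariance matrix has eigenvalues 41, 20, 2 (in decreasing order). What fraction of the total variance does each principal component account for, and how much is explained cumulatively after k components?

Step 1 — total variance = trace(Sigma) = Σ λ_i = 41 + 20 + 2 = 63.

Step 2 — fraction explained by component i = λ_i / Σ λ:
  PC1: 41/63 = 0.6508
  PC2: 20/63 = 0.3175
  PC3: 2/63 = 0.0317

Step 3 — cumulative fraction after k components = (λ_1 + ... + λ_k) / Σ λ:
  k = 1: 41/63 = 0.6508
  k = 2: (41 + 20)/63 = 61/63 = 0.9683
  k = 3: (41 + 20 + 2)/63 = 63/63 = 1

Summary (fraction, with percent):

explained: PC1 0.6508 (65.08%), PC2 0.3175 (31.75%), PC3 0.0317 (3.17%);  cumulative: 0.6508, 0.9683, 1


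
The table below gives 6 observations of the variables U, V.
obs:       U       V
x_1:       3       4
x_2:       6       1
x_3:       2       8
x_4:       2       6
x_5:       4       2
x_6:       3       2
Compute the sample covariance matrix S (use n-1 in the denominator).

Step 1 — column means:
  mean(U) = (3 + 6 + 2 + 2 + 4 + 3) / 6 = 20/6 = 3.3333
  mean(V) = (4 + 1 + 8 + 6 + 2 + 2) / 6 = 23/6 = 3.8333

Step 2 — sample covariance S[i,j] = (1/(n-1)) · Σ_k (x_{k,i} - mean_i) · (x_{k,j} - mean_j), with n-1 = 5.
  S[U,U] = ((-0.3333)·(-0.3333) + (2.6667)·(2.6667) + (-1.3333)·(-1.3333) + (-1.3333)·(-1.3333) + (0.6667)·(0.6667) + (-0.3333)·(-0.3333)) / 5 = 11.3333/5 = 2.2667
  S[U,V] = ((-0.3333)·(0.1667) + (2.6667)·(-2.8333) + (-1.3333)·(4.1667) + (-1.3333)·(2.1667) + (0.6667)·(-1.8333) + (-0.3333)·(-1.8333)) / 5 = -16.6667/5 = -3.3333
  S[V,V] = ((0.1667)·(0.1667) + (-2.8333)·(-2.8333) + (4.1667)·(4.1667) + (2.1667)·(2.1667) + (-1.8333)·(-1.8333) + (-1.8333)·(-1.8333)) / 5 = 36.8333/5 = 7.3667

S is symmetric (S[j,i] = S[i,j]). Assembling:

S = [[2.2667, -3.3333],
 [-3.3333, 7.3667]]


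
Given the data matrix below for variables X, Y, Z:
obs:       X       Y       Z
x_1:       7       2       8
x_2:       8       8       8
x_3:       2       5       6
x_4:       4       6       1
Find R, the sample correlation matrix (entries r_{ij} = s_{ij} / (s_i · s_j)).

Step 1 — column means:
  mean(X) = (7 + 8 + 2 + 4) / 4 = 21/4 = 5.25
  mean(Y) = (2 + 8 + 5 + 6) / 4 = 21/4 = 5.25
  mean(Z) = (8 + 8 + 6 + 1) / 4 = 23/4 = 5.75

Step 2 — sample variances and covariances s[i,j] = (1/(n-1)) · Σ_k (x_{k,i} - mean_i) · (x_{k,j} - mean_j), with n-1 = 3:
  s[X,X] = ((1.75)·(1.75) + (2.75)·(2.75) + (-3.25)·(-3.25) + (-1.25)·(-1.25)) / 3 = 22.75/3 = 7.5833
  s[X,Y] = ((1.75)·(-3.25) + (2.75)·(2.75) + (-3.25)·(-0.25) + (-1.25)·(0.75)) / 3 = 1.75/3 = 0.5833
  s[X,Z] = ((1.75)·(2.25) + (2.75)·(2.25) + (-3.25)·(0.25) + (-1.25)·(-4.75)) / 3 = 15.25/3 = 5.0833
  s[Y,Y] = ((-3.25)·(-3.25) + (2.75)·(2.75) + (-0.25)·(-0.25) + (0.75)·(0.75)) / 3 = 18.75/3 = 6.25
  s[Y,Z] = ((-3.25)·(2.25) + (2.75)·(2.25) + (-0.25)·(0.25) + (0.75)·(-4.75)) / 3 = -4.75/3 = -1.5833
  s[Z,Z] = ((2.25)·(2.25) + (2.25)·(2.25) + (0.25)·(0.25) + (-4.75)·(-4.75)) / 3 = 32.75/3 = 10.9167
  Sample standard deviations s_i = √(s[i,i]):
  s(X) = √(7.5833) = 2.7538
  s(Y) = √(6.25) = 2.5
  s(Z) = √(10.9167) = 3.304

Step 3 — r_{ij} = s_{ij} / (s_i · s_j):
  r[X,X] = 1 (diagonal).
  r[X,Y] = 0.5833 / (2.7538 · 2.5) = 0.5833 / 6.8845 = 0.0847
  r[X,Z] = 5.0833 / (2.7538 · 3.304) = 5.0833 / 9.0986 = 0.5587
  r[Y,Y] = 1 (diagonal).
  r[Y,Z] = -1.5833 / (2.5 · 3.304) = -1.5833 / 8.2601 = -0.1917
  r[Z,Z] = 1 (diagonal).

R is symmetric with unit diagonal. Assembling:

R = [[1, 0.0847, 0.5587],
 [0.0847, 1, -0.1917],
 [0.5587, -0.1917, 1]]


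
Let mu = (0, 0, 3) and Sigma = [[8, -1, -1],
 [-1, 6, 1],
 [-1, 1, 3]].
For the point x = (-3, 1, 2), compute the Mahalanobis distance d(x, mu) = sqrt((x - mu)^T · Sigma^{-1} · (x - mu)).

Step 1 — centre the observation: (x - mu) = (-3, 1, -1).

Step 2 — invert Sigma (cofactor / det for 3×3, or solve directly):
  Sigma^{-1} = [[0.1318, 0.0155, 0.0388],
 [0.0155, 0.1783, -0.0543],
 [0.0388, -0.0543, 0.3643]].

Step 3 — form the quadratic (x - mu)^T · Sigma^{-1} · (x - mu):
  Sigma^{-1} · (x - mu) = (-0.4186, 0.186, -0.5349).
  (x - mu)^T · [Sigma^{-1} · (x - mu)] = (-3)·(-0.4186) + (1)·(0.186) + (-1)·(-0.5349) = 1.9767.

Step 4 — take square root: d = √(1.9767) ≈ 1.406.

d(x, mu) = √(1.9767) ≈ 1.406


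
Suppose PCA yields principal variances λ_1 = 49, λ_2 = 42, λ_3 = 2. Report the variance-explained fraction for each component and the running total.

Step 1 — total variance = trace(Sigma) = Σ λ_i = 49 + 42 + 2 = 93.

Step 2 — fraction explained by component i = λ_i / Σ λ:
  PC1: 49/93 = 0.5269
  PC2: 42/93 = 0.4516
  PC3: 2/93 = 0.0215

Step 3 — cumulative fraction after k components = (λ_1 + ... + λ_k) / Σ λ:
  k = 1: 49/93 = 0.5269
  k = 2: (49 + 42)/93 = 91/93 = 0.9785
  k = 3: (49 + 42 + 2)/93 = 93/93 = 1

Summary (fraction, with percent):

explained: PC1 0.5269 (52.69%), PC2 0.4516 (45.16%), PC3 0.0215 (2.15%);  cumulative: 0.5269, 0.9785, 1


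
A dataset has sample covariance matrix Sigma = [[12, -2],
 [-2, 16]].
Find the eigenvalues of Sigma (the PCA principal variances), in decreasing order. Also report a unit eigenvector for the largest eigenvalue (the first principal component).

Step 1 — characteristic polynomial of 2×2 Sigma:
  det(Sigma - λI) = λ² - trace · λ + det = 0.
  trace = 12 + 16 = 28, det = 12·16 - (-2)² = 188.
Step 2 — discriminant:
  Δ = trace² - 4·det = 784 - 752 = 32.
Step 3 — eigenvalues:
  λ = (trace ± √Δ)/2 = (28 ± 5.6569)/2,
  λ_1 = 16.8284,  λ_2 = 11.1716.

Step 4 — unit eigenvector for λ_1: solve (Sigma - λ_1 I)v = 0. First row:
  (12 - 16.8284)·v_x + (-2)·v_y = 0, i.e. (-4.8284)·v_x + (-2)·v_y = 0,
  so v ∝ (b, λ_1 - a) = (-2, 4.8284); multiply by -1 so the first entry is positive: u = (2, -4.8284).
  ||u|| = √((2)² + (-4.8284)²) = √(27.3137) ≈ 5.2263,
  v_1 = u/||u|| ≈ (0.3827, -0.9239) (||v_1|| = 1).

λ_1 = 16.8284,  λ_2 = 11.1716;  v_1 ≈ (0.3827, -0.9239)


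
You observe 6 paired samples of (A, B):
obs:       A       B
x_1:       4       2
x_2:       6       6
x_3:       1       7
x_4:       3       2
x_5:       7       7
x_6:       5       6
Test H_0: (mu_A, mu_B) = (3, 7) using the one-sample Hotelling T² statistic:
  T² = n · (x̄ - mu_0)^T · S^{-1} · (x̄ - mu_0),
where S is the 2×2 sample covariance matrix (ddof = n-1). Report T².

Step 1 — sample mean vector:
  mean(A) = (4 + 6 + 1 + 3 + 7 + 5) / 6 = 26/6 = 4.3333
  mean(B) = (2 + 6 + 7 + 2 + 7 + 6) / 6 = 30/6 = 5
  x̄ = (4.3333, 5),  deviation x̄ - mu_0 = (4.3333, 5) - (3, 7) = (1.3333, -2).

Step 2 — sample covariance matrix, S[i,j] = (1/(n-1)) · Σ_k (x_{k,i} - mean_i) · (x_{k,j} - mean_j), divisor n-1 = 5:
  S[A,A] = ((-0.3333)·(-0.3333) + (1.6667)·(1.6667) + (-3.3333)·(-3.3333) + (-1.3333)·(-1.3333) + (2.6667)·(2.6667) + (0.6667)·(0.6667)) / 5 = 23.3333/5 = 4.6667
  S[A,B] = ((-0.3333)·(-3) + (1.6667)·(1) + (-3.3333)·(2) + (-1.3333)·(-3) + (2.6667)·(2) + (0.6667)·(1)) / 5 = 6/5 = 1.2
  S[B,B] = ((-3)·(-3) + (1)·(1) + (2)·(2) + (-3)·(-3) + (2)·(2) + (1)·(1)) / 5 = 28/5 = 5.6
  S = [[4.6667, 1.2],
 [1.2, 5.6]].

Step 3 — invert S. det(S) = 4.6667·5.6 - (1.2)² = 24.6933.
  S^{-1} = (1/det) · [[d, -b], [-b, a]] = [[0.2268, -0.0486],
 [-0.0486, 0.189]].

Step 4 — quadratic form (x̄ - mu_0)^T · S^{-1} · (x̄ - mu_0):
  S^{-1} · (x̄ - mu_0) = (0.3996, -0.4428),
  (x̄ - mu_0)^T · [...] = (1.3333)·(0.3996) + (-2)·(-0.4428) = 1.4183.

Step 5 — scale by n: T² = 6 · 1.4183 = 8.5097.

T² ≈ 8.5097


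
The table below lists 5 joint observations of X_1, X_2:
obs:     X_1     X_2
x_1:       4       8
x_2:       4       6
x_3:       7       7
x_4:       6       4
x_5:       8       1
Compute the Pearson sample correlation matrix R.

Step 1 — column means:
  mean(X_1) = (4 + 4 + 7 + 6 + 8) / 5 = 29/5 = 5.8
  mean(X_2) = (8 + 6 + 7 + 4 + 1) / 5 = 26/5 = 5.2

Step 2 — sample variances and covariances s[i,j] = (1/(n-1)) · Σ_k (x_{k,i} - mean_i) · (x_{k,j} - mean_j), with n-1 = 4:
  s[X_1,X_1] = ((-1.8)·(-1.8) + (-1.8)·(-1.8) + (1.2)·(1.2) + (0.2)·(0.2) + (2.2)·(2.2)) / 4 = 12.8/4 = 3.2
  s[X_1,X_2] = ((-1.8)·(2.8) + (-1.8)·(0.8) + (1.2)·(1.8) + (0.2)·(-1.2) + (2.2)·(-4.2)) / 4 = -13.8/4 = -3.45
  s[X_2,X_2] = ((2.8)·(2.8) + (0.8)·(0.8) + (1.8)·(1.8) + (-1.2)·(-1.2) + (-4.2)·(-4.2)) / 4 = 30.8/4 = 7.7
  Sample standard deviations s_i = √(s[i,i]):
  s(X_1) = √(3.2) = 1.7889
  s(X_2) = √(7.7) = 2.7749

Step 3 — r_{ij} = s_{ij} / (s_i · s_j):
  r[X_1,X_1] = 1 (diagonal).
  r[X_1,X_2] = -3.45 / (1.7889 · 2.7749) = -3.45 / 4.9639 = -0.695
  r[X_2,X_2] = 1 (diagonal).

R is symmetric with unit diagonal. Assembling:

R = [[1, -0.695],
 [-0.695, 1]]


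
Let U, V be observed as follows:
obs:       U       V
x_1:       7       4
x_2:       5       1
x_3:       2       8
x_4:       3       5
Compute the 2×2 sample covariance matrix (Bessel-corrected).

Step 1 — column means:
  mean(U) = (7 + 5 + 2 + 3) / 4 = 17/4 = 4.25
  mean(V) = (4 + 1 + 8 + 5) / 4 = 18/4 = 4.5

Step 2 — sample covariance S[i,j] = (1/(n-1)) · Σ_k (x_{k,i} - mean_i) · (x_{k,j} - mean_j), with n-1 = 3.
  S[U,U] = ((2.75)·(2.75) + (0.75)·(0.75) + (-2.25)·(-2.25) + (-1.25)·(-1.25)) / 3 = 14.75/3 = 4.9167
  S[U,V] = ((2.75)·(-0.5) + (0.75)·(-3.5) + (-2.25)·(3.5) + (-1.25)·(0.5)) / 3 = -12.5/3 = -4.1667
  S[V,V] = ((-0.5)·(-0.5) + (-3.5)·(-3.5) + (3.5)·(3.5) + (0.5)·(0.5)) / 3 = 25/3 = 8.3333

S is symmetric (S[j,i] = S[i,j]). Assembling:

S = [[4.9167, -4.1667],
 [-4.1667, 8.3333]]


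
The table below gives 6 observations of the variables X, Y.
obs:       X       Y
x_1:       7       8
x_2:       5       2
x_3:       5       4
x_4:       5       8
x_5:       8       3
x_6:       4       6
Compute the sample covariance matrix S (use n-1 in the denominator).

Step 1 — column means:
  mean(X) = (7 + 5 + 5 + 5 + 8 + 4) / 6 = 34/6 = 5.6667
  mean(Y) = (8 + 2 + 4 + 8 + 3 + 6) / 6 = 31/6 = 5.1667

Step 2 — sample covariance S[i,j] = (1/(n-1)) · Σ_k (x_{k,i} - mean_i) · (x_{k,j} - mean_j), with n-1 = 5.
  S[X,X] = ((1.3333)·(1.3333) + (-0.6667)·(-0.6667) + (-0.6667)·(-0.6667) + (-0.6667)·(-0.6667) + (2.3333)·(2.3333) + (-1.6667)·(-1.6667)) / 5 = 11.3333/5 = 2.2667
  S[X,Y] = ((1.3333)·(2.8333) + (-0.6667)·(-3.1667) + (-0.6667)·(-1.1667) + (-0.6667)·(2.8333) + (2.3333)·(-2.1667) + (-1.6667)·(0.8333)) / 5 = -1.6667/5 = -0.3333
  S[Y,Y] = ((2.8333)·(2.8333) + (-3.1667)·(-3.1667) + (-1.1667)·(-1.1667) + (2.8333)·(2.8333) + (-2.1667)·(-2.1667) + (0.8333)·(0.8333)) / 5 = 32.8333/5 = 6.5667

S is symmetric (S[j,i] = S[i,j]). Assembling:

S = [[2.2667, -0.3333],
 [-0.3333, 6.5667]]


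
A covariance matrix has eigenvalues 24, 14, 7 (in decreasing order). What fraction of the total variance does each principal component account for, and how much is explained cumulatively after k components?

Step 1 — total variance = trace(Sigma) = Σ λ_i = 24 + 14 + 7 = 45.

Step 2 — fraction explained by component i = λ_i / Σ λ:
  PC1: 24/45 = 0.5333
  PC2: 14/45 = 0.3111
  PC3: 7/45 = 0.1556

Step 3 — cumulative fraction after k components = (λ_1 + ... + λ_k) / Σ λ:
  k = 1: 24/45 = 0.5333
  k = 2: (24 + 14)/45 = 38/45 = 0.8444
  k = 3: (24 + 14 + 7)/45 = 45/45 = 1

Summary (fraction, with percent):

explained: PC1 0.5333 (53.33%), PC2 0.3111 (31.11%), PC3 0.1556 (15.56%);  cumulative: 0.5333, 0.8444, 1


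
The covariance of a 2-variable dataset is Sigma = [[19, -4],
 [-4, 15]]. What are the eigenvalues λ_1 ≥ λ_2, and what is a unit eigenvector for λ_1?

Step 1 — characteristic polynomial of 2×2 Sigma:
  det(Sigma - λI) = λ² - trace · λ + det = 0.
  trace = 19 + 15 = 34, det = 19·15 - (-4)² = 269.
Step 2 — discriminant:
  Δ = trace² - 4·det = 1156 - 1076 = 80.
Step 3 — eigenvalues:
  λ = (trace ± √Δ)/2 = (34 ± 8.9443)/2,
  λ_1 = 21.4721,  λ_2 = 12.5279.

Step 4 — unit eigenvector for λ_1: solve (Sigma - λ_1 I)v = 0. First row:
  (19 - 21.4721)·v_x + (-4)·v_y = 0, i.e. (-2.4721)·v_x + (-4)·v_y = 0,
  so v ∝ (b, λ_1 - a) = (-4, 2.4721); multiply by -1 so the first entry is positive: u = (4, -2.4721).
  ||u|| = √((4)² + (-2.4721)²) = √(22.1115) ≈ 4.7023,
  v_1 = u/||u|| ≈ (0.8507, -0.5257) (||v_1|| = 1).

λ_1 = 21.4721,  λ_2 = 12.5279;  v_1 ≈ (0.8507, -0.5257)


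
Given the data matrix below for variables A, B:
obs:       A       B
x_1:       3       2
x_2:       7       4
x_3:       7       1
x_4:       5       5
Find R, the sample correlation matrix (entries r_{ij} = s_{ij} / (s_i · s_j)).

Step 1 — column means:
  mean(A) = (3 + 7 + 7 + 5) / 4 = 22/4 = 5.5
  mean(B) = (2 + 4 + 1 + 5) / 4 = 12/4 = 3

Step 2 — sample variances and covariances s[i,j] = (1/(n-1)) · Σ_k (x_{k,i} - mean_i) · (x_{k,j} - mean_j), with n-1 = 3:
  s[A,A] = ((-2.5)·(-2.5) + (1.5)·(1.5) + (1.5)·(1.5) + (-0.5)·(-0.5)) / 3 = 11/3 = 3.6667
  s[A,B] = ((-2.5)·(-1) + (1.5)·(1) + (1.5)·(-2) + (-0.5)·(2)) / 3 = 0/3 = 0
  s[B,B] = ((-1)·(-1) + (1)·(1) + (-2)·(-2) + (2)·(2)) / 3 = 10/3 = 3.3333
  Sample standard deviations s_i = √(s[i,i]):
  s(A) = √(3.6667) = 1.9149
  s(B) = √(3.3333) = 1.8257

Step 3 — r_{ij} = s_{ij} / (s_i · s_j):
  r[A,A] = 1 (diagonal).
  r[A,B] = 0 / (1.9149 · 1.8257) = 0 / 3.496 = 0
  r[B,B] = 1 (diagonal).

R is symmetric with unit diagonal. Assembling:

R = [[1, 0],
 [0, 1]]


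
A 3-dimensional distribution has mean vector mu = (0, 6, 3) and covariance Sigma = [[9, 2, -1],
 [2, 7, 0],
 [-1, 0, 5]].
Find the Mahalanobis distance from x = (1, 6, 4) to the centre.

Step 1 — centre the observation: (x - mu) = (1, 0, 1).

Step 2 — invert Sigma (cofactor / det for 3×3, or solve directly):
  Sigma^{-1} = [[0.1215, -0.0347, 0.0243],
 [-0.0347, 0.1528, -0.0069],
 [0.0243, -0.0069, 0.2049]].

Step 3 — form the quadratic (x - mu)^T · Sigma^{-1} · (x - mu):
  Sigma^{-1} · (x - mu) = (0.1458, -0.0417, 0.2292).
  (x - mu)^T · [Sigma^{-1} · (x - mu)] = (1)·(0.1458) + (0)·(-0.0417) + (1)·(0.2292) = 0.375.

Step 4 — take square root: d = √(0.375) ≈ 0.6124.

d(x, mu) = √(0.375) ≈ 0.6124


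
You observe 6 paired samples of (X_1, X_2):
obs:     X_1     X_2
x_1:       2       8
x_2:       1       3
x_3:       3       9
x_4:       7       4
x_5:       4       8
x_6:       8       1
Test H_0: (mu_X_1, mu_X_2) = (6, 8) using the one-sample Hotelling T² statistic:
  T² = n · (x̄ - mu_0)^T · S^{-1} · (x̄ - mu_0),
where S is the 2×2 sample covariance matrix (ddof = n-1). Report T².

Step 1 — sample mean vector:
  mean(X_1) = (2 + 1 + 3 + 7 + 4 + 8) / 6 = 25/6 = 4.1667
  mean(X_2) = (8 + 3 + 9 + 4 + 8 + 1) / 6 = 33/6 = 5.5
  x̄ = (4.1667, 5.5),  deviation x̄ - mu_0 = (4.1667, 5.5) - (6, 8) = (-1.8333, -2.5).

Step 2 — sample covariance matrix, S[i,j] = (1/(n-1)) · Σ_k (x_{k,i} - mean_i) · (x_{k,j} - mean_j), divisor n-1 = 5:
  S[X_1,X_1] = ((-2.1667)·(-2.1667) + (-3.1667)·(-3.1667) + (-1.1667)·(-1.1667) + (2.8333)·(2.8333) + (-0.1667)·(-0.1667) + (3.8333)·(3.8333)) / 5 = 38.8333/5 = 7.7667
  S[X_1,X_2] = ((-2.1667)·(2.5) + (-3.1667)·(-2.5) + (-1.1667)·(3.5) + (2.8333)·(-1.5) + (-0.1667)·(2.5) + (3.8333)·(-4.5)) / 5 = -23.5/5 = -4.7
  S[X_2,X_2] = ((2.5)·(2.5) + (-2.5)·(-2.5) + (3.5)·(3.5) + (-1.5)·(-1.5) + (2.5)·(2.5) + (-4.5)·(-4.5)) / 5 = 53.5/5 = 10.7
  S = [[7.7667, -4.7],
 [-4.7, 10.7]].

Step 3 — invert S. det(S) = 7.7667·10.7 - (-4.7)² = 61.0133.
  S^{-1} = (1/det) · [[d, -b], [-b, a]] = [[0.1754, 0.077],
 [0.077, 0.1273]].

Step 4 — quadratic form (x̄ - mu_0)^T · S^{-1} · (x̄ - mu_0):
  S^{-1} · (x̄ - mu_0) = (-0.5141, -0.4595),
  (x̄ - mu_0)^T · [...] = (-1.8333)·(-0.5141) + (-2.5)·(-0.4595) = 2.0912.

Step 5 — scale by n: T² = 6 · 2.0912 = 12.547.

T² ≈ 12.547


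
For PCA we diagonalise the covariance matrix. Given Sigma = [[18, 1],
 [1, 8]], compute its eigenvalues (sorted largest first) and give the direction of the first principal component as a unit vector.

Step 1 — characteristic polynomial of 2×2 Sigma:
  det(Sigma - λI) = λ² - trace · λ + det = 0.
  trace = 18 + 8 = 26, det = 18·8 - (1)² = 143.
Step 2 — discriminant:
  Δ = trace² - 4·det = 676 - 572 = 104.
Step 3 — eigenvalues:
  λ = (trace ± √Δ)/2 = (26 ± 10.198)/2,
  λ_1 = 18.099,  λ_2 = 7.901.

Step 4 — unit eigenvector for λ_1: solve (Sigma - λ_1 I)v = 0. First row:
  (18 - 18.099)·v_x + (1)·v_y = 0, i.e. (-0.099)·v_x + (1)·v_y = 0,
  so v ∝ (b, λ_1 - a) = (1, 0.099) = u.
  ||u|| = √((1)² + (0.099)²) = √(1.0098) ≈ 1.0049,
  v_1 = u/||u|| ≈ (0.9951, 0.0985) (||v_1|| = 1).

λ_1 = 18.099,  λ_2 = 7.901;  v_1 ≈ (0.9951, 0.0985)


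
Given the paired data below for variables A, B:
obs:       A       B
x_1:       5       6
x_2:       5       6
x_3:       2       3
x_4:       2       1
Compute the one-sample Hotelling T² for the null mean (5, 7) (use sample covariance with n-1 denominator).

Step 1 — sample mean vector:
  mean(A) = (5 + 5 + 2 + 2) / 4 = 14/4 = 3.5
  mean(B) = (6 + 6 + 3 + 1) / 4 = 16/4 = 4
  x̄ = (3.5, 4),  deviation x̄ - mu_0 = (3.5, 4) - (5, 7) = (-1.5, -3).

Step 2 — sample covariance matrix, S[i,j] = (1/(n-1)) · Σ_k (x_{k,i} - mean_i) · (x_{k,j} - mean_j), divisor n-1 = 3:
  S[A,A] = ((1.5)·(1.5) + (1.5)·(1.5) + (-1.5)·(-1.5) + (-1.5)·(-1.5)) / 3 = 9/3 = 3
  S[A,B] = ((1.5)·(2) + (1.5)·(2) + (-1.5)·(-1) + (-1.5)·(-3)) / 3 = 12/3 = 4
  S[B,B] = ((2)·(2) + (2)·(2) + (-1)·(-1) + (-3)·(-3)) / 3 = 18/3 = 6
  S = [[3, 4],
 [4, 6]].

Step 3 — invert S. det(S) = 3·6 - (4)² = 2.
  S^{-1} = (1/det) · [[d, -b], [-b, a]] = [[3, -2],
 [-2, 1.5]].

Step 4 — quadratic form (x̄ - mu_0)^T · S^{-1} · (x̄ - mu_0):
  S^{-1} · (x̄ - mu_0) = (1.5, -1.5),
  (x̄ - mu_0)^T · [...] = (-1.5)·(1.5) + (-3)·(-1.5) = 2.25.

Step 5 — scale by n: T² = 4 · 2.25 = 9.

T² ≈ 9


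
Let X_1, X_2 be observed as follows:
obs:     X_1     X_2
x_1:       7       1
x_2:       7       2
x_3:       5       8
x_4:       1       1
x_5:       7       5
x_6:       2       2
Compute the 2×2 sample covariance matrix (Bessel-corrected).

Step 1 — column means:
  mean(X_1) = (7 + 7 + 5 + 1 + 7 + 2) / 6 = 29/6 = 4.8333
  mean(X_2) = (1 + 2 + 8 + 1 + 5 + 2) / 6 = 19/6 = 3.1667

Step 2 — sample covariance S[i,j] = (1/(n-1)) · Σ_k (x_{k,i} - mean_i) · (x_{k,j} - mean_j), with n-1 = 5.
  S[X_1,X_1] = ((2.1667)·(2.1667) + (2.1667)·(2.1667) + (0.1667)·(0.1667) + (-3.8333)·(-3.8333) + (2.1667)·(2.1667) + (-2.8333)·(-2.8333)) / 5 = 36.8333/5 = 7.3667
  S[X_1,X_2] = ((2.1667)·(-2.1667) + (2.1667)·(-1.1667) + (0.1667)·(4.8333) + (-3.8333)·(-2.1667) + (2.1667)·(1.8333) + (-2.8333)·(-1.1667)) / 5 = 9.1667/5 = 1.8333
  S[X_2,X_2] = ((-2.1667)·(-2.1667) + (-1.1667)·(-1.1667) + (4.8333)·(4.8333) + (-2.1667)·(-2.1667) + (1.8333)·(1.8333) + (-1.1667)·(-1.1667)) / 5 = 38.8333/5 = 7.7667

S is symmetric (S[j,i] = S[i,j]). Assembling:

S = [[7.3667, 1.8333],
 [1.8333, 7.7667]]


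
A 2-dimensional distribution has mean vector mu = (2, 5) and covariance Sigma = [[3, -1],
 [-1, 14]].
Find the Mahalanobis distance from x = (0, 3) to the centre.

Step 1 — centre the observation: (x - mu) = (-2, -2).

Step 2 — invert Sigma. det(Sigma) = 3·14 - (-1)² = 41.
  Sigma^{-1} = (1/det) · [[d, -b], [-b, a]] = [[0.3415, 0.0244],
 [0.0244, 0.0732]].

Step 3 — form the quadratic (x - mu)^T · Sigma^{-1} · (x - mu):
  Sigma^{-1} · (x - mu) = (-0.7317, -0.1951).
  (x - mu)^T · [Sigma^{-1} · (x - mu)] = (-2)·(-0.7317) + (-2)·(-0.1951) = 1.8537.

Step 4 — take square root: d = √(1.8537) ≈ 1.3615.

d(x, mu) = √(1.8537) ≈ 1.3615


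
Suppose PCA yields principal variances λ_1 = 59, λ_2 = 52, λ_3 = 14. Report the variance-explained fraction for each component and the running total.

Step 1 — total variance = trace(Sigma) = Σ λ_i = 59 + 52 + 14 = 125.

Step 2 — fraction explained by component i = λ_i / Σ λ:
  PC1: 59/125 = 0.472
  PC2: 52/125 = 0.416
  PC3: 14/125 = 0.112

Step 3 — cumulative fraction after k components = (λ_1 + ... + λ_k) / Σ λ:
  k = 1: 59/125 = 0.472
  k = 2: (59 + 52)/125 = 111/125 = 0.888
  k = 3: (59 + 52 + 14)/125 = 125/125 = 1

Summary (fraction, with percent):

explained: PC1 0.472 (47.2%), PC2 0.416 (41.6%), PC3 0.112 (11.2%);  cumulative: 0.472, 0.888, 1


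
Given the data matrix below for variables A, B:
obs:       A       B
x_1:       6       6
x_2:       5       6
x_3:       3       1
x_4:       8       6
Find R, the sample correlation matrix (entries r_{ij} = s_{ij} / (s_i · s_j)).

Step 1 — column means:
  mean(A) = (6 + 5 + 3 + 8) / 4 = 22/4 = 5.5
  mean(B) = (6 + 6 + 1 + 6) / 4 = 19/4 = 4.75

Step 2 — sample variances and covariances s[i,j] = (1/(n-1)) · Σ_k (x_{k,i} - mean_i) · (x_{k,j} - mean_j), with n-1 = 3:
  s[A,A] = ((0.5)·(0.5) + (-0.5)·(-0.5) + (-2.5)·(-2.5) + (2.5)·(2.5)) / 3 = 13/3 = 4.3333
  s[A,B] = ((0.5)·(1.25) + (-0.5)·(1.25) + (-2.5)·(-3.75) + (2.5)·(1.25)) / 3 = 12.5/3 = 4.1667
  s[B,B] = ((1.25)·(1.25) + (1.25)·(1.25) + (-3.75)·(-3.75) + (1.25)·(1.25)) / 3 = 18.75/3 = 6.25
  Sample standard deviations s_i = √(s[i,i]):
  s(A) = √(4.3333) = 2.0817
  s(B) = √(6.25) = 2.5

Step 3 — r_{ij} = s_{ij} / (s_i · s_j):
  r[A,A] = 1 (diagonal).
  r[A,B] = 4.1667 / (2.0817 · 2.5) = 4.1667 / 5.2042 = 0.8006
  r[B,B] = 1 (diagonal).

R is symmetric with unit diagonal. Assembling:

R = [[1, 0.8006],
 [0.8006, 1]]


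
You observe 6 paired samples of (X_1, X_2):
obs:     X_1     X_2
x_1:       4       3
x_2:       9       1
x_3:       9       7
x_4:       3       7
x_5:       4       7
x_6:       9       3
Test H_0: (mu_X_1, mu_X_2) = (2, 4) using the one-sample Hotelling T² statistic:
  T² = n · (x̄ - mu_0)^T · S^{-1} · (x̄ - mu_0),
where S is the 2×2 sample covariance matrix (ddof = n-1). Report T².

Step 1 — sample mean vector:
  mean(X_1) = (4 + 9 + 9 + 3 + 4 + 9) / 6 = 38/6 = 6.3333
  mean(X_2) = (3 + 1 + 7 + 7 + 7 + 3) / 6 = 28/6 = 4.6667
  x̄ = (6.3333, 4.6667),  deviation x̄ - mu_0 = (6.3333, 4.6667) - (2, 4) = (4.3333, 0.6667).

Step 2 — sample covariance matrix, S[i,j] = (1/(n-1)) · Σ_k (x_{k,i} - mean_i) · (x_{k,j} - mean_j), divisor n-1 = 5:
  S[X_1,X_1] = ((-2.3333)·(-2.3333) + (2.6667)·(2.6667) + (2.6667)·(2.6667) + (-3.3333)·(-3.3333) + (-2.3333)·(-2.3333) + (2.6667)·(2.6667)) / 5 = 43.3333/5 = 8.6667
  S[X_1,X_2] = ((-2.3333)·(-1.6667) + (2.6667)·(-3.6667) + (2.6667)·(2.3333) + (-3.3333)·(2.3333) + (-2.3333)·(2.3333) + (2.6667)·(-1.6667)) / 5 = -17.3333/5 = -3.4667
  S[X_2,X_2] = ((-1.6667)·(-1.6667) + (-3.6667)·(-3.6667) + (2.3333)·(2.3333) + (2.3333)·(2.3333) + (2.3333)·(2.3333) + (-1.6667)·(-1.6667)) / 5 = 35.3333/5 = 7.0667
  S = [[8.6667, -3.4667],
 [-3.4667, 7.0667]].

Step 3 — invert S. det(S) = 8.6667·7.0667 - (-3.4667)² = 49.2267.
  S^{-1} = (1/det) · [[d, -b], [-b, a]] = [[0.1436, 0.0704],
 [0.0704, 0.1761]].

Step 4 — quadratic form (x̄ - mu_0)^T · S^{-1} · (x̄ - mu_0):
  S^{-1} · (x̄ - mu_0) = (0.669, 0.4225),
  (x̄ - mu_0)^T · [...] = (4.3333)·(0.669) + (0.6667)·(0.4225) = 3.1808.

Step 5 — scale by n: T² = 6 · 3.1808 = 19.0845.

T² ≈ 19.0845


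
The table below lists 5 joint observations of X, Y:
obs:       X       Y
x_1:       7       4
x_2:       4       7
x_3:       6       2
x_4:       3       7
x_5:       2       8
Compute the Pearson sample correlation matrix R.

Step 1 — column means:
  mean(X) = (7 + 4 + 6 + 3 + 2) / 5 = 22/5 = 4.4
  mean(Y) = (4 + 7 + 2 + 7 + 8) / 5 = 28/5 = 5.6

Step 2 — sample variances and covariances s[i,j] = (1/(n-1)) · Σ_k (x_{k,i} - mean_i) · (x_{k,j} - mean_j), with n-1 = 4:
  s[X,X] = ((2.6)·(2.6) + (-0.4)·(-0.4) + (1.6)·(1.6) + (-1.4)·(-1.4) + (-2.4)·(-2.4)) / 4 = 17.2/4 = 4.3
  s[X,Y] = ((2.6)·(-1.6) + (-0.4)·(1.4) + (1.6)·(-3.6) + (-1.4)·(1.4) + (-2.4)·(2.4)) / 4 = -18.2/4 = -4.55
  s[Y,Y] = ((-1.6)·(-1.6) + (1.4)·(1.4) + (-3.6)·(-3.6) + (1.4)·(1.4) + (2.4)·(2.4)) / 4 = 25.2/4 = 6.3
  Sample standard deviations s_i = √(s[i,i]):
  s(X) = √(4.3) = 2.0736
  s(Y) = √(6.3) = 2.51

Step 3 — r_{ij} = s_{ij} / (s_i · s_j):
  r[X,X] = 1 (diagonal).
  r[X,Y] = -4.55 / (2.0736 · 2.51) = -4.55 / 5.2048 = -0.8742
  r[Y,Y] = 1 (diagonal).

R is symmetric with unit diagonal. Assembling:

R = [[1, -0.8742],
 [-0.8742, 1]]


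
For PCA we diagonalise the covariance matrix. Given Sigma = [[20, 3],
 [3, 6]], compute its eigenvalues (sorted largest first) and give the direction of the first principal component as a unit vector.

Step 1 — characteristic polynomial of 2×2 Sigma:
  det(Sigma - λI) = λ² - trace · λ + det = 0.
  trace = 20 + 6 = 26, det = 20·6 - (3)² = 111.
Step 2 — discriminant:
  Δ = trace² - 4·det = 676 - 444 = 232.
Step 3 — eigenvalues:
  λ = (trace ± √Δ)/2 = (26 ± 15.2315)/2,
  λ_1 = 20.6158,  λ_2 = 5.3842.

Step 4 — unit eigenvector for λ_1: solve (Sigma - λ_1 I)v = 0. First row:
  (20 - 20.6158)·v_x + (3)·v_y = 0, i.e. (-0.6158)·v_x + (3)·v_y = 0,
  so v ∝ (b, λ_1 - a) = (3, 0.6158) = u.
  ||u|| = √((3)² + (0.6158)²) = √(9.3792) ≈ 3.0625,
  v_1 = u/||u|| ≈ (0.9796, 0.2011) (||v_1|| = 1).

λ_1 = 20.6158,  λ_2 = 5.3842;  v_1 ≈ (0.9796, 0.2011)


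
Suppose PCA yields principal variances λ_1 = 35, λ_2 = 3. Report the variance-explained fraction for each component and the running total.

Step 1 — total variance = trace(Sigma) = Σ λ_i = 35 + 3 = 38.

Step 2 — fraction explained by component i = λ_i / Σ λ:
  PC1: 35/38 = 0.9211
  PC2: 3/38 = 0.0789

Step 3 — cumulative fraction after k components = (λ_1 + ... + λ_k) / Σ λ:
  k = 1: 35/38 = 0.9211
  k = 2: (35 + 3)/38 = 38/38 = 1

Summary (fraction, with percent):

explained: PC1 0.9211 (92.11%), PC2 0.0789 (7.89%);  cumulative: 0.9211, 1


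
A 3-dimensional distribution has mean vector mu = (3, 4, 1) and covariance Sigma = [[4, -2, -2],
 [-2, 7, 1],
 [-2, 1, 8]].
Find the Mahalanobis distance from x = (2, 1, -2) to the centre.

Step 1 — centre the observation: (x - mu) = (-1, -3, -3).

Step 2 — invert Sigma (cofactor / det for 3×3, or solve directly):
  Sigma^{-1} = [[0.3274, 0.0833, 0.0714],
 [0.0833, 0.1667, 0],
 [0.0714, 0, 0.1429]].

Step 3 — form the quadratic (x - mu)^T · Sigma^{-1} · (x - mu):
  Sigma^{-1} · (x - mu) = (-0.7917, -0.5833, -0.5).
  (x - mu)^T · [Sigma^{-1} · (x - mu)] = (-1)·(-0.7917) + (-3)·(-0.5833) + (-3)·(-0.5) = 4.0417.

Step 4 — take square root: d = √(4.0417) ≈ 2.0104.

d(x, mu) = √(4.0417) ≈ 2.0104


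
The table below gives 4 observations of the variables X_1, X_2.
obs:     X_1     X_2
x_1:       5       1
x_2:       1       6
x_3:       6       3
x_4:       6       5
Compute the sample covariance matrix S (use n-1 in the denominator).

Step 1 — column means:
  mean(X_1) = (5 + 1 + 6 + 6) / 4 = 18/4 = 4.5
  mean(X_2) = (1 + 6 + 3 + 5) / 4 = 15/4 = 3.75

Step 2 — sample covariance S[i,j] = (1/(n-1)) · Σ_k (x_{k,i} - mean_i) · (x_{k,j} - mean_j), with n-1 = 3.
  S[X_1,X_1] = ((0.5)·(0.5) + (-3.5)·(-3.5) + (1.5)·(1.5) + (1.5)·(1.5)) / 3 = 17/3 = 5.6667
  S[X_1,X_2] = ((0.5)·(-2.75) + (-3.5)·(2.25) + (1.5)·(-0.75) + (1.5)·(1.25)) / 3 = -8.5/3 = -2.8333
  S[X_2,X_2] = ((-2.75)·(-2.75) + (2.25)·(2.25) + (-0.75)·(-0.75) + (1.25)·(1.25)) / 3 = 14.75/3 = 4.9167

S is symmetric (S[j,i] = S[i,j]). Assembling:

S = [[5.6667, -2.8333],
 [-2.8333, 4.9167]]


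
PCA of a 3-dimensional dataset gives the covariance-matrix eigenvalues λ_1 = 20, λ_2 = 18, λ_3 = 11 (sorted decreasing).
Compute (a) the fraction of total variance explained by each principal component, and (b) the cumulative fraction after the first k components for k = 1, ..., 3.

Step 1 — total variance = trace(Sigma) = Σ λ_i = 20 + 18 + 11 = 49.

Step 2 — fraction explained by component i = λ_i / Σ λ:
  PC1: 20/49 = 0.4082
  PC2: 18/49 = 0.3673
  PC3: 11/49 = 0.2245

Step 3 — cumulative fraction after k components = (λ_1 + ... + λ_k) / Σ λ:
  k = 1: 20/49 = 0.4082
  k = 2: (20 + 18)/49 = 38/49 = 0.7755
  k = 3: (20 + 18 + 11)/49 = 49/49 = 1

Summary (fraction, with percent):

explained: PC1 0.4082 (40.82%), PC2 0.3673 (36.73%), PC3 0.2245 (22.45%);  cumulative: 0.4082, 0.7755, 1


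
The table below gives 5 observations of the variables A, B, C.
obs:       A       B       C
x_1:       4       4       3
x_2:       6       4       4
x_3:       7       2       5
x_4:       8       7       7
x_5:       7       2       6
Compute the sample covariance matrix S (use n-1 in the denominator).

Step 1 — column means:
  mean(A) = (4 + 6 + 7 + 8 + 7) / 5 = 32/5 = 6.4
  mean(B) = (4 + 4 + 2 + 7 + 2) / 5 = 19/5 = 3.8
  mean(C) = (3 + 4 + 5 + 7 + 6) / 5 = 25/5 = 5

Step 2 — sample covariance S[i,j] = (1/(n-1)) · Σ_k (x_{k,i} - mean_i) · (x_{k,j} - mean_j), with n-1 = 4.
  S[A,A] = ((-2.4)·(-2.4) + (-0.4)·(-0.4) + (0.6)·(0.6) + (1.6)·(1.6) + (0.6)·(0.6)) / 4 = 9.2/4 = 2.3
  S[A,B] = ((-2.4)·(0.2) + (-0.4)·(0.2) + (0.6)·(-1.8) + (1.6)·(3.2) + (0.6)·(-1.8)) / 4 = 2.4/4 = 0.6
  S[A,C] = ((-2.4)·(-2) + (-0.4)·(-1) + (0.6)·(0) + (1.6)·(2) + (0.6)·(1)) / 4 = 9/4 = 2.25
  S[B,B] = ((0.2)·(0.2) + (0.2)·(0.2) + (-1.8)·(-1.8) + (3.2)·(3.2) + (-1.8)·(-1.8)) / 4 = 16.8/4 = 4.2
  S[B,C] = ((0.2)·(-2) + (0.2)·(-1) + (-1.8)·(0) + (3.2)·(2) + (-1.8)·(1)) / 4 = 4/4 = 1
  S[C,C] = ((-2)·(-2) + (-1)·(-1) + (0)·(0) + (2)·(2) + (1)·(1)) / 4 = 10/4 = 2.5

S is symmetric (S[j,i] = S[i,j]). Assembling:

S = [[2.3, 0.6, 2.25],
 [0.6, 4.2, 1],
 [2.25, 1, 2.5]]


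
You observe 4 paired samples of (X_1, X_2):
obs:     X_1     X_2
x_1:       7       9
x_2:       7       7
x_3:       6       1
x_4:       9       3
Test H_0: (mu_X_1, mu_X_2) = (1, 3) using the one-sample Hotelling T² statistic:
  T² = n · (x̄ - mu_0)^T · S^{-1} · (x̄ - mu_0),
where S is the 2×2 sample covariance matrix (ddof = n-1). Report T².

Step 1 — sample mean vector:
  mean(X_1) = (7 + 7 + 6 + 9) / 4 = 29/4 = 7.25
  mean(X_2) = (9 + 7 + 1 + 3) / 4 = 20/4 = 5
  x̄ = (7.25, 5),  deviation x̄ - mu_0 = (7.25, 5) - (1, 3) = (6.25, 2).

Step 2 — sample covariance matrix, S[i,j] = (1/(n-1)) · Σ_k (x_{k,i} - mean_i) · (x_{k,j} - mean_j), divisor n-1 = 3:
  S[X_1,X_1] = ((-0.25)·(-0.25) + (-0.25)·(-0.25) + (-1.25)·(-1.25) + (1.75)·(1.75)) / 3 = 4.75/3 = 1.5833
  S[X_1,X_2] = ((-0.25)·(4) + (-0.25)·(2) + (-1.25)·(-4) + (1.75)·(-2)) / 3 = 0/3 = 0
  S[X_2,X_2] = ((4)·(4) + (2)·(2) + (-4)·(-4) + (-2)·(-2)) / 3 = 40/3 = 13.3333
  S = [[1.5833, 0],
 [0, 13.3333]].

Step 3 — invert S. det(S) = 1.5833·13.3333 - (0)² = 21.1111.
  S^{-1} = (1/det) · [[d, -b], [-b, a]] = [[0.6316, 0],
 [0, 0.075]].

Step 4 — quadratic form (x̄ - mu_0)^T · S^{-1} · (x̄ - mu_0):
  S^{-1} · (x̄ - mu_0) = (3.9474, 0.15),
  (x̄ - mu_0)^T · [...] = (6.25)·(3.9474) + (2)·(0.15) = 24.9711.

Step 5 — scale by n: T² = 4 · 24.9711 = 99.8842.

T² ≈ 99.8842


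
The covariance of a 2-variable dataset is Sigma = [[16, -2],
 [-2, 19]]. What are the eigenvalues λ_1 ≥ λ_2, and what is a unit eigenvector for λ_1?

Step 1 — characteristic polynomial of 2×2 Sigma:
  det(Sigma - λI) = λ² - trace · λ + det = 0.
  trace = 16 + 19 = 35, det = 16·19 - (-2)² = 300.
Step 2 — discriminant:
  Δ = trace² - 4·det = 1225 - 1200 = 25.
Step 3 — eigenvalues:
  λ = (trace ± √Δ)/2 = (35 ± 5)/2,
  λ_1 = 20,  λ_2 = 15.

Step 4 — unit eigenvector for λ_1: solve (Sigma - λ_1 I)v = 0. First row:
  (16 - 20)·v_x + (-2)·v_y = 0, i.e. (-4)·v_x + (-2)·v_y = 0,
  so v ∝ (b, λ_1 - a) = (-2, 4); multiply by -1 so the first entry is positive: u = (2, -4).
  ||u|| = √((2)² + (-4)²) = √(20) ≈ 4.4721,
  v_1 = u/||u|| ≈ (0.4472, -0.8944) (||v_1|| = 1).

λ_1 = 20,  λ_2 = 15;  v_1 ≈ (0.4472, -0.8944)


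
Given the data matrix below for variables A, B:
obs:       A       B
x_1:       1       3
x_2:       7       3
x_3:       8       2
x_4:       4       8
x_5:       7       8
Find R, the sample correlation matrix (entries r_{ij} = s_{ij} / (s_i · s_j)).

Step 1 — column means:
  mean(A) = (1 + 7 + 8 + 4 + 7) / 5 = 27/5 = 5.4
  mean(B) = (3 + 3 + 2 + 8 + 8) / 5 = 24/5 = 4.8

Step 2 — sample variances and covariances s[i,j] = (1/(n-1)) · Σ_k (x_{k,i} - mean_i) · (x_{k,j} - mean_j), with n-1 = 4:
  s[A,A] = ((-4.4)·(-4.4) + (1.6)·(1.6) + (2.6)·(2.6) + (-1.4)·(-1.4) + (1.6)·(1.6)) / 4 = 33.2/4 = 8.3
  s[A,B] = ((-4.4)·(-1.8) + (1.6)·(-1.8) + (2.6)·(-2.8) + (-1.4)·(3.2) + (1.6)·(3.2)) / 4 = -1.6/4 = -0.4
  s[B,B] = ((-1.8)·(-1.8) + (-1.8)·(-1.8) + (-2.8)·(-2.8) + (3.2)·(3.2) + (3.2)·(3.2)) / 4 = 34.8/4 = 8.7
  Sample standard deviations s_i = √(s[i,i]):
  s(A) = √(8.3) = 2.881
  s(B) = √(8.7) = 2.9496

Step 3 — r_{ij} = s_{ij} / (s_i · s_j):
  r[A,A] = 1 (diagonal).
  r[A,B] = -0.4 / (2.881 · 2.9496) = -0.4 / 8.4976 = -0.0471
  r[B,B] = 1 (diagonal).

R is symmetric with unit diagonal. Assembling:

R = [[1, -0.0471],
 [-0.0471, 1]]


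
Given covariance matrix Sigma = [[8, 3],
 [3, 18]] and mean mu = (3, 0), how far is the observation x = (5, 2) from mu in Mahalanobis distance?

Step 1 — centre the observation: (x - mu) = (2, 2).

Step 2 — invert Sigma. det(Sigma) = 8·18 - (3)² = 135.
  Sigma^{-1} = (1/det) · [[d, -b], [-b, a]] = [[0.1333, -0.0222],
 [-0.0222, 0.0593]].

Step 3 — form the quadratic (x - mu)^T · Sigma^{-1} · (x - mu):
  Sigma^{-1} · (x - mu) = (0.2222, 0.0741).
  (x - mu)^T · [Sigma^{-1} · (x - mu)] = (2)·(0.2222) + (2)·(0.0741) = 0.5926.

Step 4 — take square root: d = √(0.5926) ≈ 0.7698.

d(x, mu) = √(0.5926) ≈ 0.7698


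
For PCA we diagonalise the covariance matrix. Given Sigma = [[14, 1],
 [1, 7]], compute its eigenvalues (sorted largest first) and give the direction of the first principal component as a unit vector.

Step 1 — characteristic polynomial of 2×2 Sigma:
  det(Sigma - λI) = λ² - trace · λ + det = 0.
  trace = 14 + 7 = 21, det = 14·7 - (1)² = 97.
Step 2 — discriminant:
  Δ = trace² - 4·det = 441 - 388 = 53.
Step 3 — eigenvalues:
  λ = (trace ± √Δ)/2 = (21 ± 7.2801)/2,
  λ_1 = 14.1401,  λ_2 = 6.8599.

Step 4 — unit eigenvector for λ_1: solve (Sigma - λ_1 I)v = 0. First row:
  (14 - 14.1401)·v_x + (1)·v_y = 0, i.e. (-0.1401)·v_x + (1)·v_y = 0,
  so v ∝ (b, λ_1 - a) = (1, 0.1401) = u.
  ||u|| = √((1)² + (0.1401)²) = √(1.0196) ≈ 1.0098,
  v_1 = u/||u|| ≈ (0.9903, 0.1387) (||v_1|| = 1).

λ_1 = 14.1401,  λ_2 = 6.8599;  v_1 ≈ (0.9903, 0.1387)


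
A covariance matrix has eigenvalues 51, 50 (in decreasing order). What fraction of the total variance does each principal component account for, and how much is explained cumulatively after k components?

Step 1 — total variance = trace(Sigma) = Σ λ_i = 51 + 50 = 101.

Step 2 — fraction explained by component i = λ_i / Σ λ:
  PC1: 51/101 = 0.505
  PC2: 50/101 = 0.495

Step 3 — cumulative fraction after k components = (λ_1 + ... + λ_k) / Σ λ:
  k = 1: 51/101 = 0.505
  k = 2: (51 + 50)/101 = 101/101 = 1

Summary (fraction, with percent):

explained: PC1 0.505 (50.5%), PC2 0.495 (49.5%);  cumulative: 0.505, 1


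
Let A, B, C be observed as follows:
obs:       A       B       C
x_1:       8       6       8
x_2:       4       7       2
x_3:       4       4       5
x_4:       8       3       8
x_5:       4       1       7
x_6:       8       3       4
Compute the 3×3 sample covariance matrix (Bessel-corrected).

Step 1 — column means:
  mean(A) = (8 + 4 + 4 + 8 + 4 + 8) / 6 = 36/6 = 6
  mean(B) = (6 + 7 + 4 + 3 + 1 + 3) / 6 = 24/6 = 4
  mean(C) = (8 + 2 + 5 + 8 + 7 + 4) / 6 = 34/6 = 5.6667

Step 2 — sample covariance S[i,j] = (1/(n-1)) · Σ_k (x_{k,i} - mean_i) · (x_{k,j} - mean_j), with n-1 = 5.
  S[A,A] = ((2)·(2) + (-2)·(-2) + (-2)·(-2) + (2)·(2) + (-2)·(-2) + (2)·(2)) / 5 = 24/5 = 4.8
  S[A,B] = ((2)·(2) + (-2)·(3) + (-2)·(0) + (2)·(-1) + (-2)·(-3) + (2)·(-1)) / 5 = 0/5 = 0
  S[A,C] = ((2)·(2.3333) + (-2)·(-3.6667) + (-2)·(-0.6667) + (2)·(2.3333) + (-2)·(1.3333) + (2)·(-1.6667)) / 5 = 12/5 = 2.4
  S[B,B] = ((2)·(2) + (3)·(3) + (0)·(0) + (-1)·(-1) + (-3)·(-3) + (-1)·(-1)) / 5 = 24/5 = 4.8
  S[B,C] = ((2)·(2.3333) + (3)·(-3.6667) + (0)·(-0.6667) + (-1)·(2.3333) + (-3)·(1.3333) + (-1)·(-1.6667)) / 5 = -11/5 = -2.2
  S[C,C] = ((2.3333)·(2.3333) + (-3.6667)·(-3.6667) + (-0.6667)·(-0.6667) + (2.3333)·(2.3333) + (1.3333)·(1.3333) + (-1.6667)·(-1.6667)) / 5 = 29.3333/5 = 5.8667

S is symmetric (S[j,i] = S[i,j]). Assembling:

S = [[4.8, 0, 2.4],
 [0, 4.8, -2.2],
 [2.4, -2.2, 5.8667]]
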